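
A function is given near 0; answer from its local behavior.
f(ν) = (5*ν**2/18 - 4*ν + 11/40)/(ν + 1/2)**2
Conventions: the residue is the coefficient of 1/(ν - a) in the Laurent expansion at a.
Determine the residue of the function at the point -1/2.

At the order-2 pole -1/2 set g(ν) = (ν - (-1/2))^2*f(ν) = 5*ν**2/18 - 4*ν + 11/40.
Order-2 pole: residue = g'(a); g'(-1/2) = -77/18, so the residue is -77/18.

The residue is -77/18.


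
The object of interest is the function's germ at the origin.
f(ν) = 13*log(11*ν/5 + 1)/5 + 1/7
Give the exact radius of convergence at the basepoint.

Branch term (13/5)*log(1 - ν/(-5/11)): its argument vanishes at ν = -5/11, a logarithmic branch point, modulus 5/11.
The radius of convergence is the smallest modulus among the singular points: 5/11.

The radius of convergence is 5/11.


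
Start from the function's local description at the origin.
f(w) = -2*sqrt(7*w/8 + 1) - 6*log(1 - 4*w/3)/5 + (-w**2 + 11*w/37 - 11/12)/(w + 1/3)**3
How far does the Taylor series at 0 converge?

The radius of convergence is 1/3.

Denominator factor (w + 1/3)^3: pole of order 3 at -1/3, modulus 1/3.
Branch term (-2)*sqrt(1 - w/(-8/7)): its argument vanishes at w = -8/7, a square-root branch point, modulus 8/7.
Branch term (-6/5)*log(1 - w/(3/4)): its argument vanishes at w = 3/4, a logarithmic branch point, modulus 3/4.
The radius of convergence is the smallest modulus among the singular points: 1/3.


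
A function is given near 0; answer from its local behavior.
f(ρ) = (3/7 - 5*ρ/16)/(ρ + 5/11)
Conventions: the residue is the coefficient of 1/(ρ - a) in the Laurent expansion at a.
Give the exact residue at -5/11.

At the order-1 pole -5/11 set g(ρ) = (ρ - (-5/11))*f(ρ) = 3/7 - 5*ρ/16.
Simple pole: residue = g(a) at a = -5/11, which is 703/1232.

The residue is 703/1232.


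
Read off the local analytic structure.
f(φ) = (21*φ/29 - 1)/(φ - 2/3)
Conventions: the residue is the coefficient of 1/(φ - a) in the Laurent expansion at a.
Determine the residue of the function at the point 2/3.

The residue is -15/29.

At the order-1 pole 2/3 set g(φ) = (φ - (2/3))*f(φ) = 21*φ/29 - 1.
Simple pole: residue = g(a) at a = 2/3, which is -15/29.


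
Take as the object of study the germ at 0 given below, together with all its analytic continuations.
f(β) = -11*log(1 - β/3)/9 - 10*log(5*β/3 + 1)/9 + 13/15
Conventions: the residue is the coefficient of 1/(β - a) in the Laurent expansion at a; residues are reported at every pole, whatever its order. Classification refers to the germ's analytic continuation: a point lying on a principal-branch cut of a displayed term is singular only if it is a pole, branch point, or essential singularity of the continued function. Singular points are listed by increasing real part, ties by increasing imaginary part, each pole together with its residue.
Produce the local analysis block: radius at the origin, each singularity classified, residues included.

Branch term (-11/9)*log(1 - β/(3)): its argument vanishes at β = 3, a logarithmic branch point, modulus 3.
Branch term (-10/9)*log(1 - β/(-3/5)): its argument vanishes at β = -3/5, a logarithmic branch point, modulus 3/5.
The radius of convergence is the smallest modulus among the singular points: 3/5.
List the singular points by increasing real part (a conjugate pair: the negative imaginary part first).

Radius of convergence at 0: 3/5.
At -3/5: a logarithmic branch point.
At 3: a logarithmic branch point.


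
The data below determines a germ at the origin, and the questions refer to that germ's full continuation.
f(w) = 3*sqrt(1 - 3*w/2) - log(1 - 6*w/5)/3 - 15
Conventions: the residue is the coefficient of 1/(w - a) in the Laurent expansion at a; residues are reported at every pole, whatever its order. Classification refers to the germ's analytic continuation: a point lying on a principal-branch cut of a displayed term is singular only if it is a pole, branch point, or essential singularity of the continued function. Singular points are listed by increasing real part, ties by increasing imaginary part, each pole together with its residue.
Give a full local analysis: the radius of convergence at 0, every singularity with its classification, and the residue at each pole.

Branch term (3)*sqrt(1 - w/(2/3)): its argument vanishes at w = 2/3, a square-root branch point, modulus 2/3.
Branch term (-1/3)*log(1 - w/(5/6)): its argument vanishes at w = 5/6, a logarithmic branch point, modulus 5/6.
The radius of convergence is the smallest modulus among the singular points: 2/3.
List the singular points by increasing real part (a conjugate pair: the negative imaginary part first).

Radius of convergence at 0: 2/3.
At 2/3: an algebraic (square-root) branch point.
At 5/6: a logarithmic branch point.


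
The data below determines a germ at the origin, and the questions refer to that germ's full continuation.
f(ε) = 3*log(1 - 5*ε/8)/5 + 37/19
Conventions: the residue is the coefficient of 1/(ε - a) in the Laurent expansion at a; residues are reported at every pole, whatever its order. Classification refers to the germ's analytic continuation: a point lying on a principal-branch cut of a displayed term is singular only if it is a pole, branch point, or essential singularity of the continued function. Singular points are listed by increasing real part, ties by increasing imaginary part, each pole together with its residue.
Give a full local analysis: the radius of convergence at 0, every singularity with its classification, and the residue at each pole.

Branch term (3/5)*log(1 - ε/(8/5)): its argument vanishes at ε = 8/5, a logarithmic branch point, modulus 8/5.
The radius of convergence is the smallest modulus among the singular points: 8/5.

Radius of convergence at 0: 8/5.
At 8/5: a logarithmic branch point.


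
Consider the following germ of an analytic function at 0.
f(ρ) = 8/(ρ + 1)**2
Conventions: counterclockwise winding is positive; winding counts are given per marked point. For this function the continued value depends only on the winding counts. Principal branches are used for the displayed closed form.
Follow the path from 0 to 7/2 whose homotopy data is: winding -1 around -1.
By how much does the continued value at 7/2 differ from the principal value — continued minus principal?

The function is rational, hence single-valued: continuing it around any pole returns the same value, so the difference is 0.

Continued minus principal equals 0.


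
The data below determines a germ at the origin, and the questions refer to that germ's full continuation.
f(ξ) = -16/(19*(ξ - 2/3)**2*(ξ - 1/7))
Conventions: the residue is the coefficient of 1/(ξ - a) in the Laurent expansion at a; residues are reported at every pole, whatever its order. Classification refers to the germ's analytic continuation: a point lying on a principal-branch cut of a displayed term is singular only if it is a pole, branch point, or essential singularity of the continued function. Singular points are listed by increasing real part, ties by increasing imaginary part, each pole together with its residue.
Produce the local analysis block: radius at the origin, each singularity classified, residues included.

Radius of convergence at 0: 1/7.
At 1/7: a pole of order 1; residue -7056/2299.
At 2/3: a pole of order 2; residue 7056/2299.

Denominator factor (ξ - 2/3)^2: pole of order 2 at 2/3, modulus 2/3.
Denominator factor (ξ - 1/7): pole of order 1 at 1/7, modulus 1/7.
The radius of convergence is the smallest modulus among the singular points: 1/7.
At the order-1 pole 1/7 set g(ξ) = (ξ - (1/7))*f(ξ) = -16/(19*(ξ - 2/3)**2).
Simple pole: residue = g(a) at a = 1/7, which is -7056/2299.
At the order-2 pole 2/3 set g(ξ) = (ξ - (2/3))^2*f(ξ) = -16/(19*(ξ - 1/7)).
Order-2 pole: residue = g'(a); g'(2/3) = 7056/2299, so the residue is 7056/2299.
List the singular points by increasing real part (a conjugate pair: the negative imaginary part first).


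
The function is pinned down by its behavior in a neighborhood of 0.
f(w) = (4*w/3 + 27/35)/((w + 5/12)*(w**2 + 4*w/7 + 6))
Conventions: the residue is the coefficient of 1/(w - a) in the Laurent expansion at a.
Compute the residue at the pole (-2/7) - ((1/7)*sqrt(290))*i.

The residue is (-544/29915) + ((70051/4337675)*sqrt(290))*i.


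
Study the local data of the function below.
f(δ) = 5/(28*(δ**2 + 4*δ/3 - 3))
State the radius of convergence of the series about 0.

The radius of convergence is -2/3 + (1/3)*sqrt(31).

Denominator factor (δ**2 + 4*δ/3 - 3): discriminant 124/9, real irrational roots -2/3 + (1/3)*sqrt(31) and -2/3 - (1/3)*sqrt(31); poles of order 1, moduli -2/3 + (1/3)*sqrt(31) and 2/3 + (1/3)*sqrt(31).
The radius of convergence is the smallest modulus among the singular points: -2/3 + (1/3)*sqrt(31).


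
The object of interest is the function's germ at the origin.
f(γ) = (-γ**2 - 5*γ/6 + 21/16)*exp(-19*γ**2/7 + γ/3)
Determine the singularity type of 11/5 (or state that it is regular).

There is no denominator, hence no pole anywhere.
The factor exp(-19*γ**2/7 + γ/3) is entire.
So the germ continues analytically to 11/5.

The point is a regular point.


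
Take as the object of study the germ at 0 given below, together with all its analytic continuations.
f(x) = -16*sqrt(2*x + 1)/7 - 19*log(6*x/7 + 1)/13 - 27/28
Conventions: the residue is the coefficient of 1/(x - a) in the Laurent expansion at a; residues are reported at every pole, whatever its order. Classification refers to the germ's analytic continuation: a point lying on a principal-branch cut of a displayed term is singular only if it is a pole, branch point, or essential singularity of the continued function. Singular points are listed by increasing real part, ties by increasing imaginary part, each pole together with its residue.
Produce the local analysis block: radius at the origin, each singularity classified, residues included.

Branch term (-19/13)*log(1 - x/(-7/6)): its argument vanishes at x = -7/6, a logarithmic branch point, modulus 7/6.
Branch term (-16/7)*sqrt(1 - x/(-1/2)): its argument vanishes at x = -1/2, a square-root branch point, modulus 1/2.
The radius of convergence is the smallest modulus among the singular points: 1/2.
List the singular points by increasing real part (a conjugate pair: the negative imaginary part first).

Radius of convergence at 0: 1/2.
At -7/6: a logarithmic branch point.
At -1/2: an algebraic (square-root) branch point.


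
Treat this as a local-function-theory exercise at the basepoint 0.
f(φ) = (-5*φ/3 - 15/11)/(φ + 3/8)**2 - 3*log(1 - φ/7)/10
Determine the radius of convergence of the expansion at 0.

Denominator factor (φ + 3/8)^2: pole of order 2 at -3/8, modulus 3/8.
Branch term (-3/10)*log(1 - φ/(7)): its argument vanishes at φ = 7, a logarithmic branch point, modulus 7.
The radius of convergence is the smallest modulus among the singular points: 3/8.

The radius of convergence is 3/8.


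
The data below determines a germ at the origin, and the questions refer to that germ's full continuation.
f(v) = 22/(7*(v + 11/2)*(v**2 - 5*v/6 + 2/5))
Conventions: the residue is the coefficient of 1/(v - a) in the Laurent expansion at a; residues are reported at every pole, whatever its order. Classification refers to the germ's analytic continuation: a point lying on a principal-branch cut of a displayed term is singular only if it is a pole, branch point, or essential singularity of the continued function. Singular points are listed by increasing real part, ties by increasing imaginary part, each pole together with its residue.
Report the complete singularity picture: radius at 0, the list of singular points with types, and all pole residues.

Radius of convergence at 0: (1/5)*sqrt(10).
At -11/2: a pole of order 1; residue 660/7399.
At (5/12) - ((1/60)*sqrt(815))*i: a pole of order 1; residue (-330/7399) + ((23430/1206037)*sqrt(815))*i.
At (5/12) + ((1/60)*sqrt(815))*i: a pole of order 1; residue (-330/7399) - ((23430/1206037)*sqrt(815))*i.

Denominator factor (v + 11/2): pole of order 1 at -11/2, modulus 11/2.
Denominator factor (v**2 - 5*v/6 + 2/5): discriminant -163/180, complex-conjugate roots (5/12) + ((1/60)*sqrt(815))*i and (5/12) - ((1/60)*sqrt(815))*i; poles of order 1, moduli (1/5)*sqrt(10) and (1/5)*sqrt(10).
The radius of convergence is the smallest modulus among the singular points: (1/5)*sqrt(10).
At the order-1 pole -11/2 set g(v) = (v - (-11/2))*f(v) = 22/(7*(v**2 - 5*v/6 + 2/5)).
Simple pole: residue = g(a) at a = -11/2, which is 660/7399.
The factor v**2 - 5*v/6 + 2/5 splits as (v - a)(v - a') with a = (5/12) - ((1/60)*sqrt(815))*i, a' = (5/12) + ((1/60)*sqrt(815))*i. At the order-1 pole a set g(v) = (v - a)*f(v) = [22/(7*(v + 11/2))] / (v - a').
Simple pole: residue = g(a) at a = (5/12) - ((1/60)*sqrt(815))*i, which is (-330/7399) + ((23430/1206037)*sqrt(815))*i.
The factor v**2 - 5*v/6 + 2/5 splits as (v - a)(v - a') with a = (5/12) + ((1/60)*sqrt(815))*i, a' = (5/12) - ((1/60)*sqrt(815))*i. At the order-1 pole a set g(v) = (v - a)*f(v) = [22/(7*(v + 11/2))] / (v - a').
Simple pole: residue = g(a) at a = (5/12) + ((1/60)*sqrt(815))*i, which is (-330/7399) - ((23430/1206037)*sqrt(815))*i.
List the singular points by increasing real part (a conjugate pair: the negative imaginary part first).


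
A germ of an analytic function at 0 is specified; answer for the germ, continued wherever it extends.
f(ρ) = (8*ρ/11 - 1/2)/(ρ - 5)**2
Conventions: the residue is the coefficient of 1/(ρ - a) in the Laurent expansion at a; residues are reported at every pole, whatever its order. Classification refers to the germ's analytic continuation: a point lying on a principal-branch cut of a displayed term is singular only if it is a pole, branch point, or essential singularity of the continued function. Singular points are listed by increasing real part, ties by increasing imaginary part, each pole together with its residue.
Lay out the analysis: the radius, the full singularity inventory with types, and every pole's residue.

Radius of convergence at 0: 5.
At 5: a pole of order 2; residue 8/11.

Denominator factor (ρ - 5)^2: pole of order 2 at 5, modulus 5.
The radius of convergence is the smallest modulus among the singular points: 5.
At the order-2 pole 5 set g(ρ) = (ρ - (5))^2*f(ρ) = 8*ρ/11 - 1/2.
Order-2 pole: residue = g'(a); g'(5) = 8/11, so the residue is 8/11.


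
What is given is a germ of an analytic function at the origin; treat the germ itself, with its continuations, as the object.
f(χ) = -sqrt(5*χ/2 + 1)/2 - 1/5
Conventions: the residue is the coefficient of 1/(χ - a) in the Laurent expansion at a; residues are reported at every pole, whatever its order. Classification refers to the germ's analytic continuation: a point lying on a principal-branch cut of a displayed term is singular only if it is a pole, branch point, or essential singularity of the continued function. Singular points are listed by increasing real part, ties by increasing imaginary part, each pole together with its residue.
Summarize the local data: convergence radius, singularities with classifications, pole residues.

Radius of convergence at 0: 2/5.
At -2/5: an algebraic (square-root) branch point.

Branch term (-1/2)*sqrt(1 - χ/(-2/5)): its argument vanishes at χ = -2/5, a square-root branch point, modulus 2/5.
The radius of convergence is the smallest modulus among the singular points: 2/5.


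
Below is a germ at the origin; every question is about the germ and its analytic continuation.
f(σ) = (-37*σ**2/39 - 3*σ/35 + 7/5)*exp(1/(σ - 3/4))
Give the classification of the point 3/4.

The point is an essential singularity.

The exponent 1/(σ - (3/4)) has a pole at 3/4, so exp(1/(σ - (3/4))) takes every nonzero value near it: an essential singularity (not a pole of any order).


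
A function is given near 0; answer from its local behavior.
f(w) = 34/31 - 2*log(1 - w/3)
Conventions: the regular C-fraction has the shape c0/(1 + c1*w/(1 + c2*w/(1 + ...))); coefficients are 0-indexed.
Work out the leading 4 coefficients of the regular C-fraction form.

The regular C-fraction coefficients are [34/31, -31/51, 15/34, 17/810].

Taylor coefficients (expand at 0): a_0 = 34/31, a_1 = 2/3, a_2 = 1/9, a_3 = 2/81.
c0 = a_0 = 34/31. Peel one level at a time: if S = 1 + c*w/S' with S'(0) = 1, then c is the w-coefficient of S and S' = c*w/(S - 1).
S_1 = c0/f = 1 + (-31/51)*w + (155/578)*w^2 + ...; c1 = -31/51.
S_2 = c1*w/(S_1 - 1) = 1 + (15/34)*w + (-1/108)*w^2 + ...; c2 = 15/34.
S_3 = c2*w/(S_2 - 1) = 1 + (17/810)*w + ...; c3 = 17/810.


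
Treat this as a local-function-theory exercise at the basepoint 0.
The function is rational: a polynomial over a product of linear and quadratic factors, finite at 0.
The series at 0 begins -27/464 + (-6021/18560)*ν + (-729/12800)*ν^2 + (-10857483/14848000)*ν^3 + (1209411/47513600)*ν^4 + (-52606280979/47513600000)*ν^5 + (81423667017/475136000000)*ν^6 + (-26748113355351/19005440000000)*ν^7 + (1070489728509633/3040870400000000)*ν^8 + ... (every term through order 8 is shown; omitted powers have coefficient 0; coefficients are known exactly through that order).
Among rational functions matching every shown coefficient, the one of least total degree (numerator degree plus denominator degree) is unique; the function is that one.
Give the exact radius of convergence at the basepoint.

The radius of convergence is -1/20 + (1/60)*sqrt(4809).

No rational of total degree below 7 reproduces all 9 coefficients; solving the [1/6] Pade equations on them gives f(ν) = (4*ν/5 + 4/29)/(ν**2 - ν/10 - 4/3)**3, whose expansion matches every shown term.
Denominator factor (ν**2 - ν/10 - 4/3)^3: discriminant 1603/300, real irrational roots 1/20 + (1/60)*sqrt(4809) and 1/20 - (1/60)*sqrt(4809); poles of order 3, moduli 1/20 + (1/60)*sqrt(4809) and -1/20 + (1/60)*sqrt(4809).
The radius of convergence is the smallest modulus among the singular points: -1/20 + (1/60)*sqrt(4809).


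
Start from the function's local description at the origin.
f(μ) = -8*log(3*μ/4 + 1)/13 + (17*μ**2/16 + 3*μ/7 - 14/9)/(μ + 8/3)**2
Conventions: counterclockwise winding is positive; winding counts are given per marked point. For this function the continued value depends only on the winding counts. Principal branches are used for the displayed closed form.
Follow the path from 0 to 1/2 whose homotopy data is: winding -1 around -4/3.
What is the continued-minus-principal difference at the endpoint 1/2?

The rational part is single-valued and drops out of the difference; each branch term changes only by its own monodromy.
(-8/13)*log(1 - μ/(-4/3)): each positive loop around -4/3 adds 2*pi*i to the log, so winding -1 contributes (-8/13)*(-1)*2*pi*i = (16/13)*pi*i.
Summing the contributions at μ = 1/2 gives (16/13)*pi*i.

Continued minus principal equals (16/13)*pi*i.


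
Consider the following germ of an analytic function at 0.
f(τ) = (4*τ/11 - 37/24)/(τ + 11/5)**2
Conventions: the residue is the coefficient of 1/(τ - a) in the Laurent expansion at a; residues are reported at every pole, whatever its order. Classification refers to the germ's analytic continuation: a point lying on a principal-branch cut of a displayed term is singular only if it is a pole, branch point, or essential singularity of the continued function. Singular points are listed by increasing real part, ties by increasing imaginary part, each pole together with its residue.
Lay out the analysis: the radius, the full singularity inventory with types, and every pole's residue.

Radius of convergence at 0: 11/5.
At -11/5: a pole of order 2; residue 4/11.

Denominator factor (τ + 11/5)^2: pole of order 2 at -11/5, modulus 11/5.
The radius of convergence is the smallest modulus among the singular points: 11/5.
At the order-2 pole -11/5 set g(τ) = (τ - (-11/5))^2*f(τ) = 4*τ/11 - 37/24.
Order-2 pole: residue = g'(a); g'(-11/5) = 4/11, so the residue is 4/11.


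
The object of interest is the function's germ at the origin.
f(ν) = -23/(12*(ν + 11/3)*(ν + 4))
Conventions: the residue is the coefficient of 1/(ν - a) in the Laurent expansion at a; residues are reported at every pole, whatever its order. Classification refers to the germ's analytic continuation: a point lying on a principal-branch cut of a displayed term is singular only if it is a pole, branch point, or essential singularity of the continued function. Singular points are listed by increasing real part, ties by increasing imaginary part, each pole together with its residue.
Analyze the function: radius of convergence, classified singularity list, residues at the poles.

Denominator factor (ν + 4): pole of order 1 at -4, modulus 4.
Denominator factor (ν + 11/3): pole of order 1 at -11/3, modulus 11/3.
The radius of convergence is the smallest modulus among the singular points: 11/3.
At the order-1 pole -4 set g(ν) = (ν - (-4))*f(ν) = -23/(12*(ν + 11/3)).
Simple pole: residue = g(a) at a = -4, which is 23/4.
At the order-1 pole -11/3 set g(ν) = (ν - (-11/3))*f(ν) = -23/(12*(ν + 4)).
Simple pole: residue = g(a) at a = -11/3, which is -23/4.
List the singular points by increasing real part (a conjugate pair: the negative imaginary part first).

Radius of convergence at 0: 11/3.
At -4: a pole of order 1; residue 23/4.
At -11/3: a pole of order 1; residue -23/4.


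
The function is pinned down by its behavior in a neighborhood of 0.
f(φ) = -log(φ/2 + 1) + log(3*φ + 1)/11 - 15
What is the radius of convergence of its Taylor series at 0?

The radius of convergence is 1/3.

Branch term (1/11)*log(1 - φ/(-1/3)): its argument vanishes at φ = -1/3, a logarithmic branch point, modulus 1/3.
Branch term (-1)*log(1 - φ/(-2)): its argument vanishes at φ = -2, a logarithmic branch point, modulus 2.
The radius of convergence is the smallest modulus among the singular points: 1/3.


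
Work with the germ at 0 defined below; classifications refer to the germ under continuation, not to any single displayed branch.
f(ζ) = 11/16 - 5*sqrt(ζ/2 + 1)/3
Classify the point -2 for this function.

The term (-5/3)*sqrt(1 - ζ/(-2)) has argument 1 - -2/(-2) = 0 at -2: a square-root (algebraic, two-sheeted) branch point; the remaining terms are analytic or single-valued there.

The point is an algebraic (square-root) branch point.


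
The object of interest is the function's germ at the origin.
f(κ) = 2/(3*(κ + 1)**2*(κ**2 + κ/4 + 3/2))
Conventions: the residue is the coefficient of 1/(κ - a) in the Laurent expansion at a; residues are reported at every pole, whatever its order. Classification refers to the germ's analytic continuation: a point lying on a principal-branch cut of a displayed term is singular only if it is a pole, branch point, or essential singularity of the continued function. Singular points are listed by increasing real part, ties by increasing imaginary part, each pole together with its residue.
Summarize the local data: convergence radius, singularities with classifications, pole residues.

Denominator factor (κ + 1)^2: pole of order 2 at -1, modulus 1.
Denominator factor (κ**2 + κ/4 + 3/2): discriminant -95/16, complex-conjugate roots (-1/8) + ((1/8)*sqrt(95))*i and (-1/8) - ((1/8)*sqrt(95))*i; poles of order 1, moduli (1/2)*sqrt(6) and (1/2)*sqrt(6).
The radius of convergence is the smallest modulus among the singular points: 1.
At the order-2 pole -1 set g(κ) = (κ - (-1))^2*f(κ) = 2/(3*(κ**2 + κ/4 + 3/2)).
Order-2 pole: residue = g'(a); g'(-1) = 56/243, so the residue is 56/243.
The factor κ**2 + κ/4 + 3/2 splits as (κ - a)(κ - a') with a = (-1/8) - ((1/8)*sqrt(95))*i, a' = (-1/8) + ((1/8)*sqrt(95))*i. At the order-1 pole a set g(κ) = (κ - a)*f(κ) = [2/(3*(κ + 1)**2)] / (κ - a').
Simple pole: residue = g(a) at a = (-1/8) - ((1/8)*sqrt(95))*i, which is (-28/243) - ((92/23085)*sqrt(95))*i.
The factor κ**2 + κ/4 + 3/2 splits as (κ - a)(κ - a') with a = (-1/8) + ((1/8)*sqrt(95))*i, a' = (-1/8) - ((1/8)*sqrt(95))*i. At the order-1 pole a set g(κ) = (κ - a)*f(κ) = [2/(3*(κ + 1)**2)] / (κ - a').
Simple pole: residue = g(a) at a = (-1/8) + ((1/8)*sqrt(95))*i, which is (-28/243) + ((92/23085)*sqrt(95))*i.
List the singular points by increasing real part (a conjugate pair: the negative imaginary part first).

Radius of convergence at 0: 1.
At -1: a pole of order 2; residue 56/243.
At (-1/8) - ((1/8)*sqrt(95))*i: a pole of order 1; residue (-28/243) - ((92/23085)*sqrt(95))*i.
At (-1/8) + ((1/8)*sqrt(95))*i: a pole of order 1; residue (-28/243) + ((92/23085)*sqrt(95))*i.


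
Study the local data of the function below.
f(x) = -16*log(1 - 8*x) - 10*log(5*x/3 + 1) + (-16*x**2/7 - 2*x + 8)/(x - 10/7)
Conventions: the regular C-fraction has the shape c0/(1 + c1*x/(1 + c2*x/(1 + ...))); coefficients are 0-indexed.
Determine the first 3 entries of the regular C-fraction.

The regular C-fraction coefficients are [-28/5, 8161/420, -16632451/685524].

Taylor coefficients (expand at 0): a_0 = -28/5, a_1 = 8161/75, a_2 = 1182881/2250.
c0 = a_0 = -28/5. Peel one level at a time: if S = 1 + c*x/S' with S'(0) = 1, then c is the x-coefficient of S and S' = c*x/(S - 1).
S_1 = c0/f = 1 + (8161/420)*x + (16632451/35280)*x^2 + ...; c1 = 8161/420.
S_2 = c1*x/(S_1 - 1) = 1 + (-16632451/685524)*x + ...; c2 = -16632451/685524.


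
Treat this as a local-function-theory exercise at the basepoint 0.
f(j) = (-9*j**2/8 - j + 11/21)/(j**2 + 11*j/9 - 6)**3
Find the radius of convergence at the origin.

Denominator factor (j**2 + 11*j/9 - 6)^3: discriminant 2065/81, real irrational roots -11/18 + (1/18)*sqrt(2065) and -11/18 - (1/18)*sqrt(2065); poles of order 3, moduli -11/18 + (1/18)*sqrt(2065) and 11/18 + (1/18)*sqrt(2065).
The radius of convergence is the smallest modulus among the singular points: -11/18 + (1/18)*sqrt(2065).

The radius of convergence is -11/18 + (1/18)*sqrt(2065).


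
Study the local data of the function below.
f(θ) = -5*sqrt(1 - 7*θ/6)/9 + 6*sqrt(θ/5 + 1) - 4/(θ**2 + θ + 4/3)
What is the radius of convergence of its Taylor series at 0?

Denominator factor (θ**2 + θ + 4/3): discriminant -13/3, complex-conjugate roots (-1/2) + ((1/6)*sqrt(39))*i and (-1/2) - ((1/6)*sqrt(39))*i; poles of order 1, moduli (2/3)*sqrt(3) and (2/3)*sqrt(3).
Branch term (6)*sqrt(1 - θ/(-5)): its argument vanishes at θ = -5, a square-root branch point, modulus 5.
Branch term (-5/9)*sqrt(1 - θ/(6/7)): its argument vanishes at θ = 6/7, a square-root branch point, modulus 6/7.
The radius of convergence is the smallest modulus among the singular points: 6/7.

The radius of convergence is 6/7.


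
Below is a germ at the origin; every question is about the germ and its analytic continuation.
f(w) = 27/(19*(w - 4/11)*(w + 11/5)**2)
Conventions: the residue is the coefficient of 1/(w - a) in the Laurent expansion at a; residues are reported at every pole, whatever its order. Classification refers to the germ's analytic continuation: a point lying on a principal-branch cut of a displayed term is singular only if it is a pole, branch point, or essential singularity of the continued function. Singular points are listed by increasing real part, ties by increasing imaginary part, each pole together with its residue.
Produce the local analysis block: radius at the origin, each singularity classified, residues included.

Denominator factor (w - 4/11): pole of order 1 at 4/11, modulus 4/11.
Denominator factor (w + 11/5)^2: pole of order 2 at -11/5, modulus 11/5.
The radius of convergence is the smallest modulus among the singular points: 4/11.
At the order-2 pole -11/5 set g(w) = (w - (-11/5))^2*f(w) = 27/(19*(w - 4/11)).
Order-2 pole: residue = g'(a); g'(-11/5) = -9075/41971, so the residue is -9075/41971.
At the order-1 pole 4/11 set g(w) = (w - (4/11))*f(w) = 27/(19*(w + 11/5)**2).
Simple pole: residue = g(a) at a = 4/11, which is 9075/41971.
List the singular points by increasing real part (a conjugate pair: the negative imaginary part first).

Radius of convergence at 0: 4/11.
At -11/5: a pole of order 2; residue -9075/41971.
At 4/11: a pole of order 1; residue 9075/41971.


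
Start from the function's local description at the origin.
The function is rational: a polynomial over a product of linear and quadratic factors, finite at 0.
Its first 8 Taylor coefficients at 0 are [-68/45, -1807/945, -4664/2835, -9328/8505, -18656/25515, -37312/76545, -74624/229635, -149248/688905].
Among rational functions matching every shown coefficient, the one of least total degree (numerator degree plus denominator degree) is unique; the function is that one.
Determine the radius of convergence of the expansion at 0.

No rational of total degree below 3 reproduces all 8 coefficients; solving the [2/1] Pade equations on them gives f(χ) = (5*χ**2/9 + 19*χ/14 + 34/15)/(χ - 3/2), whose expansion matches every shown term.
Denominator factor (χ - 3/2): pole of order 1 at 3/2, modulus 3/2.
The radius of convergence is the smallest modulus among the singular points: 3/2.

The radius of convergence is 3/2.


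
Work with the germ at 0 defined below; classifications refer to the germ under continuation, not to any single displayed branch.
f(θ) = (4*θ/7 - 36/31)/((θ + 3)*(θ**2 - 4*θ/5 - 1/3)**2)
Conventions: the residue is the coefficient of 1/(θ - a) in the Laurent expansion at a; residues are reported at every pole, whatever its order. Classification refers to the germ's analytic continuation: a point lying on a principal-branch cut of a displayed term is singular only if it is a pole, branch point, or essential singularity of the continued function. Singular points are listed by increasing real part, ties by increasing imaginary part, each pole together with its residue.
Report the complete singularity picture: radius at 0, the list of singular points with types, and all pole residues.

Denominator factor (θ**2 - 4*θ/5 - 1/3)^2: discriminant 148/75, real irrational roots 2/5 + (1/15)*sqrt(111) and 2/5 - (1/15)*sqrt(111); poles of order 2, moduli 2/5 + (1/15)*sqrt(111) and -2/5 + (1/15)*sqrt(111).
Denominator factor (θ + 3): pole of order 1 at -3, modulus 3.
The radius of convergence is the smallest modulus among the singular points: -2/5 + (1/15)*sqrt(111).
At the order-1 pole -3 set g(θ) = (θ - (-3))*f(θ) = (4*θ/7 - 36/31)/(θ**2 - 4*θ/5 - 1/3)**2.
Simple pole: residue = g(a) at a = -3, which is -35100/1494913.
The factor θ**2 - 4*θ/5 - 1/3 splits as (θ - a)(θ - a') with a = 2/5 - (1/15)*sqrt(111), a' = 2/5 + (1/15)*sqrt(111). At the order-2 pole a set g(θ) = (θ - a)^2*f(θ) = [(4*θ/7 - 36/31)/(θ + 3)] / (θ - a')^2.
Order-2 pole: residue = g'(a); g'(2/5 - (1/15)*sqrt(111)) = 17550/1494913 - (32691675/2046535897)*sqrt(111), so the residue is 17550/1494913 - (32691675/2046535897)*sqrt(111).
The factor θ**2 - 4*θ/5 - 1/3 splits as (θ - a)(θ - a') with a = 2/5 + (1/15)*sqrt(111), a' = 2/5 - (1/15)*sqrt(111). At the order-2 pole a set g(θ) = (θ - a)^2*f(θ) = [(4*θ/7 - 36/31)/(θ + 3)] / (θ - a')^2.
Order-2 pole: residue = g'(a); g'(2/5 + (1/15)*sqrt(111)) = 17550/1494913 + (32691675/2046535897)*sqrt(111), so the residue is 17550/1494913 + (32691675/2046535897)*sqrt(111).
List the singular points by increasing real part (a conjugate pair: the negative imaginary part first).

Radius of convergence at 0: -2/5 + (1/15)*sqrt(111).
At -3: a pole of order 1; residue -35100/1494913.
At 2/5 - (1/15)*sqrt(111): a pole of order 2; residue 17550/1494913 - (32691675/2046535897)*sqrt(111).
At 2/5 + (1/15)*sqrt(111): a pole of order 2; residue 17550/1494913 + (32691675/2046535897)*sqrt(111).


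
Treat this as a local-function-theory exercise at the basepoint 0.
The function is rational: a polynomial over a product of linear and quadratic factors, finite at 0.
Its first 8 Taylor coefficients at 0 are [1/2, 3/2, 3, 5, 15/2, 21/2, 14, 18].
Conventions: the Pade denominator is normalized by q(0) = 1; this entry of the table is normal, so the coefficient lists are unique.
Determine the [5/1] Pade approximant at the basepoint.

The Pade approximant has numerator coefficients [1/2, 5/6, 1, 1, 5/6, 1/2]; denominator coefficients [1, -4/3].

Taylor coefficients needed (read off): a_0 = 1/2, a_1 = 3/2, a_2 = 3, a_3 = 5, a_4 = 15/2, a_5 = 21/2, a_6 = 14.
Write the denominator as Q(d) = 1 + q1*d. Requiring Q*f - P = O(d^7) with deg P <= 5 kills the coefficients of d^6..d^6 in Q*f:
  d^6: a_6 + q1*a_5 = 0, i.e. 14 + (21/2)*q1 = 0.
Solving this linear system: q1 = -4/3.
The numerator is Q*f truncated at degree 5: P0 = a_0 = 1/2; P1 = a_1 + q1*a_0 = 5/6; P2 = a_2 + q1*a_1 = 1; P3 = a_3 + q1*a_2 = 1; P4 = a_4 + q1*a_3 = 5/6; P5 = a_5 + q1*a_4 = 1/2.


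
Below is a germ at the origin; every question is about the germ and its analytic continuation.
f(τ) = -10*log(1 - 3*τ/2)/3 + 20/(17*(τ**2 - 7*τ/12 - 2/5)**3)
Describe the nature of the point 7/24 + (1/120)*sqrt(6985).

The denominator factor τ**2 - 7*τ/12 - 2/5 vanishes at 7/24 + (1/120)*sqrt(6985) and appears to the power 3; the numerator there equals 20/17, nonzero, and no other factor vanishes.
The branch terms are analytic at this point.
Hence a pole whose order is the multiplicity, 3.

The point is a pole of order 3.


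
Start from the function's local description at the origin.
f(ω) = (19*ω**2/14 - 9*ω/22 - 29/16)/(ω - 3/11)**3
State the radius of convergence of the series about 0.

The radius of convergence is 3/11.

Denominator factor (ω - 3/11)^3: pole of order 3 at 3/11, modulus 3/11.
The radius of convergence is the smallest modulus among the singular points: 3/11.


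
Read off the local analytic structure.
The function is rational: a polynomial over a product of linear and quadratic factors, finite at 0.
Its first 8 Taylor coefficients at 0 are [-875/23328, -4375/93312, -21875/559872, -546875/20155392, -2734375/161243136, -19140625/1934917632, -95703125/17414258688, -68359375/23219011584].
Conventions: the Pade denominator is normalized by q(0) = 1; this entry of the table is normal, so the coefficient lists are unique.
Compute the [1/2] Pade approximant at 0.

Taylor coefficients needed (read off): a_0 = -875/23328, a_1 = -4375/93312, a_2 = -21875/559872, a_3 = -546875/20155392.
Write the denominator as Q(r) = 1 + q1*r + q2*r^2. Requiring Q*f - P = O(r^4) with deg P <= 1 kills the coefficients of r^2..r^3 in Q*f:
  r^2: a_2 + q1*a_1 + q2*a_0 = 0, i.e. -21875/559872 + (-4375/93312)*q1 + (-875/23328)*q2 = 0.
  r^3: a_3 + q1*a_2 + q2*a_1 = 0, i.e. -546875/20155392 + (-21875/559872)*q1 + (-4375/93312)*q2 = 0.
Solving this linear system: q1 = -10/9, q2 = 25/72.
The numerator is Q*f truncated at degree 1: P0 = a_0 = -875/23328; P1 = a_1 + q1*a_0 = -4375/839808.

The Pade approximant has numerator coefficients [-875/23328, -4375/839808]; denominator coefficients [1, -10/9, 25/72].


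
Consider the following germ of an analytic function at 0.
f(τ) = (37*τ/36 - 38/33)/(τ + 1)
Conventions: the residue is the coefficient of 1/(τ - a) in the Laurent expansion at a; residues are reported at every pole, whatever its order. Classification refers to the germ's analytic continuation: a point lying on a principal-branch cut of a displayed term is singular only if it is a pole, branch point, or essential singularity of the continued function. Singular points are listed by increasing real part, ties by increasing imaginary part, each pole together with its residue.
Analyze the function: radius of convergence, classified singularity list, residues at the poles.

Denominator factor (τ + 1): pole of order 1 at -1, modulus 1.
The radius of convergence is the smallest modulus among the singular points: 1.
At the order-1 pole -1 set g(τ) = (τ - (-1))*f(τ) = 37*τ/36 - 38/33.
Simple pole: residue = g(a) at a = -1, which is -863/396.

Radius of convergence at 0: 1.
At -1: a pole of order 1; residue -863/396.


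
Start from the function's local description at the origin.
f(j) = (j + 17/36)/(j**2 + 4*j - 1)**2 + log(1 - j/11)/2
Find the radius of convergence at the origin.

Denominator factor (j**2 + 4*j - 1)^2: discriminant 20, real irrational roots -2 + sqrt(5) and -2 - sqrt(5); poles of order 2, moduli -2 + sqrt(5) and 2 + sqrt(5).
Branch term (1/2)*log(1 - j/(11)): its argument vanishes at j = 11, a logarithmic branch point, modulus 11.
The radius of convergence is the smallest modulus among the singular points: -2 + sqrt(5).

The radius of convergence is -2 + sqrt(5).


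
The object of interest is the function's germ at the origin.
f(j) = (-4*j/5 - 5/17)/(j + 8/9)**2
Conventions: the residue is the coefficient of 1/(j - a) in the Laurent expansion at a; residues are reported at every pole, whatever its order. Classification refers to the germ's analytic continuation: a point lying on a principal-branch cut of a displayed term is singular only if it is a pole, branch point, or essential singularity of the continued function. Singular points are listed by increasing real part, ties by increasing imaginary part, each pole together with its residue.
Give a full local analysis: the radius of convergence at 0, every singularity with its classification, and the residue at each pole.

Radius of convergence at 0: 8/9.
At -8/9: a pole of order 2; residue -4/5.

Denominator factor (j + 8/9)^2: pole of order 2 at -8/9, modulus 8/9.
The radius of convergence is the smallest modulus among the singular points: 8/9.
At the order-2 pole -8/9 set g(j) = (j - (-8/9))^2*f(j) = -4*j/5 - 5/17.
Order-2 pole: residue = g'(a); g'(-8/9) = -4/5, so the residue is -4/5.


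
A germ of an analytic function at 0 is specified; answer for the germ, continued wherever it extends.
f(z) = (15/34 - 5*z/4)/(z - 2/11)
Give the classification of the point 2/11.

The denominator factor z - 2/11 vanishes at 2/11 and appears to the power 1; the numerator there equals 40/187, nonzero, and no other factor vanishes.
Hence a pole whose order is the multiplicity, 1.

The point is a pole of order 1.


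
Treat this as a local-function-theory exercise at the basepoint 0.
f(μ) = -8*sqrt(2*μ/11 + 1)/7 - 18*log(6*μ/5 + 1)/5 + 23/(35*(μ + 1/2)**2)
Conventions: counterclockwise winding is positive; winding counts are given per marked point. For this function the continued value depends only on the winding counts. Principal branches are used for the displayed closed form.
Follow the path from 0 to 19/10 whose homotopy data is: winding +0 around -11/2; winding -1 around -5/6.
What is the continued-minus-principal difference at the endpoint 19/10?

Continued minus principal equals (36/5)*pi*i.

The rational part is single-valued and drops out of the difference; each branch term changes only by its own monodromy.
(-8/7)*sqrt(1 - μ/(-11/2)): winding +0 is even, the square root returns to the same sheet, contribution 0.
(-18/5)*log(1 - μ/(-5/6)): each positive loop around -5/6 adds 2*pi*i to the log, so winding -1 contributes (-18/5)*(-1)*2*pi*i = (36/5)*pi*i.
Summing the contributions at μ = 19/10 gives (36/5)*pi*i.


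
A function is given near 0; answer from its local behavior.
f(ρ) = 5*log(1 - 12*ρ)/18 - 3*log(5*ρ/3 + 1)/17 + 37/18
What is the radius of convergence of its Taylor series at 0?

Branch term (5/18)*log(1 - ρ/(1/12)): its argument vanishes at ρ = 1/12, a logarithmic branch point, modulus 1/12.
Branch term (-3/17)*log(1 - ρ/(-3/5)): its argument vanishes at ρ = -3/5, a logarithmic branch point, modulus 3/5.
The radius of convergence is the smallest modulus among the singular points: 1/12.

The radius of convergence is 1/12.


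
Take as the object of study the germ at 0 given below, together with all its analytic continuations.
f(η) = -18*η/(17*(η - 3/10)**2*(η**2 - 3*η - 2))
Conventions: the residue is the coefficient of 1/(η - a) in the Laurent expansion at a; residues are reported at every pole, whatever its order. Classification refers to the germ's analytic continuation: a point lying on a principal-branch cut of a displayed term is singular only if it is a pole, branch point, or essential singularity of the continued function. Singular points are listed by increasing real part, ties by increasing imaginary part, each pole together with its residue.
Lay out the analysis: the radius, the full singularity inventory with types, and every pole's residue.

Radius of convergence at 0: 3/10.
At 3/2 - (1/2)*sqrt(17): a pole of order 1; residue -188100/1342337 - (299700/22819729)*sqrt(17).
At 3/10: a pole of order 2; residue 376200/1342337.
At 3/2 + (1/2)*sqrt(17): a pole of order 1; residue -188100/1342337 + (299700/22819729)*sqrt(17).

Denominator factor (η - 3/10)^2: pole of order 2 at 3/10, modulus 3/10.
Denominator factor (η**2 - 3*η - 2): discriminant 17, real irrational roots 3/2 + (1/2)*sqrt(17) and 3/2 - (1/2)*sqrt(17); poles of order 1, moduli 3/2 + (1/2)*sqrt(17) and -3/2 + (1/2)*sqrt(17).
The radius of convergence is the smallest modulus among the singular points: 3/10.
The factor η**2 - 3*η - 2 splits as (η - a)(η - a') with a = 3/2 - (1/2)*sqrt(17), a' = 3/2 + (1/2)*sqrt(17). At the order-1 pole a set g(η) = (η - a)*f(η) = [-18*η/(17*(η - 3/10)**2)] / (η - a').
Simple pole: residue = g(a) at a = 3/2 - (1/2)*sqrt(17), which is -188100/1342337 - (299700/22819729)*sqrt(17).
At the order-2 pole 3/10 set g(η) = (η - (3/10))^2*f(η) = -18*η/(17*(η**2 - 3*η - 2)).
Order-2 pole: residue = g'(a); g'(3/10) = 376200/1342337, so the residue is 376200/1342337.
The factor η**2 - 3*η - 2 splits as (η - a)(η - a') with a = 3/2 + (1/2)*sqrt(17), a' = 3/2 - (1/2)*sqrt(17). At the order-1 pole a set g(η) = (η - a)*f(η) = [-18*η/(17*(η - 3/10)**2)] / (η - a').
Simple pole: residue = g(a) at a = 3/2 + (1/2)*sqrt(17), which is -188100/1342337 + (299700/22819729)*sqrt(17).
List the singular points by increasing real part (a conjugate pair: the negative imaginary part first).
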